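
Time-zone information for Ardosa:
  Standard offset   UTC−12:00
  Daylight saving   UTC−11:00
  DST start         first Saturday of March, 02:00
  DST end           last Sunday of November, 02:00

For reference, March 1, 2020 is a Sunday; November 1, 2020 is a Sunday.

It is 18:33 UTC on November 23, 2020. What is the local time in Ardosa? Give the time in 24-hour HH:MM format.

07:33

1 March 2020 is a Sunday, so the first Saturday is March 7.
1 November 2020 is a Sunday, so Sundays fall on 1, 8, 15, 22, 29; the last is November 29.
At the standard offset (UTC−12:00), 18:33 UTC − 12h = 06:33 Ardosa standard time.
The standard-time date in Ardosa, November 23, 2020, falls between 7 March and 29 November, so daylight saving is in effect and Ardosa is at UTC−11:00.
18:33 UTC − 11h = 07:33 local.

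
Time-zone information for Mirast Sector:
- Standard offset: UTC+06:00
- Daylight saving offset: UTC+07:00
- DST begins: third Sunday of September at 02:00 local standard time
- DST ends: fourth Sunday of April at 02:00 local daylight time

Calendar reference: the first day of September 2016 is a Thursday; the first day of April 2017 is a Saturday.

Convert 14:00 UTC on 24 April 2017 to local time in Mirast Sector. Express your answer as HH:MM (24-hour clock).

20:00

1 September 2016 is a Thursday, so the first Sunday is September 4 and the third is September 18.
1 April 2017 is a Saturday, so the first Sunday is April 2 and the fourth is April 23.
At the standard offset (UTC+06:00), 14:00 UTC + 6h = 20:00 Mirast Sector standard time.
Daylight saving runs 18 September 2016 – 23 April 2017; the standard-time date in Mirast Sector, 24 April 2017, is outside that window, so Mirast Sector is on standard time at UTC+06:00.
14:00 UTC + 6h = 20:00 local.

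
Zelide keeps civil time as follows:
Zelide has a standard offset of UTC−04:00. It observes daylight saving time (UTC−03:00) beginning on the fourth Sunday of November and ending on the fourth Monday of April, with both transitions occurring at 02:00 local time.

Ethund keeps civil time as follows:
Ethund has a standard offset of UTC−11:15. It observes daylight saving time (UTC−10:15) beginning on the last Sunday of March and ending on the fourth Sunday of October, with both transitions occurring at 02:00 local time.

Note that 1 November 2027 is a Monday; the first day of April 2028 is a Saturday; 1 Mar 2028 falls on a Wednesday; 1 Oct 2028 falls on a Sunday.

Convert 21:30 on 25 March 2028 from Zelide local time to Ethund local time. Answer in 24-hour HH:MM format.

13:15

1 November 2027 is a Monday, so the first Sunday is November 7 and the fourth is November 28.
1 April 2028 is a Saturday, so the first Monday is April 3 and the fourth is April 24.
Daylight saving runs 28 November 2027 – 24 April 2028; 25 March 2028 is inside that window, so Zelide is at UTC−03:00.
21:30 Zelide + 3h = 00:30 UTC (rolling into the next day, 26 March 2028).
1 March 2028 is a Wednesday, so Sundays fall on 5, 12, 19, 26; the last is March 26.
1 October 2028 is a Sunday, so the first Sunday is October 1 and the fourth is October 22.
At the standard offset (UTC−11:15), 00:30 UTC − 11h15m = 13:15 Ethund standard time (rolling into the previous day, 25 March 2028).
The standard-time date in Ethund, 25 March 2028, is outside the daylight-saving period (26 March – 22 October), so Ethund is on standard time, UTC−11:15.
00:30 UTC − 11h15m = 13:15 Ethund (rolling into the previous day, 25 March 2028).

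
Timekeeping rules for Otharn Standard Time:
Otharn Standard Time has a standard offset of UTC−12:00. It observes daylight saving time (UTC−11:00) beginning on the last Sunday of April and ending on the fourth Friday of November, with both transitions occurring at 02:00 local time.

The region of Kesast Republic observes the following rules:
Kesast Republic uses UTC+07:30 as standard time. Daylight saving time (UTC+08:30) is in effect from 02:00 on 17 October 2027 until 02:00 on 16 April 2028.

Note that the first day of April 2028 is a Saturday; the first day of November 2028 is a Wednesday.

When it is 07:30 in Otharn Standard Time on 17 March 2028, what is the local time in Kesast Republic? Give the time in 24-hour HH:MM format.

04:00

1 April 2028 is a Saturday, so Sundays fall on 2, 9, 16, 23, 30; the last is April 30.
1 November 2028 is a Wednesday, so the first Friday is November 3 and the fourth is November 24.
Daylight saving runs 30 April – 24 November; 17 March 2028 is outside that window, so Otharn Standard Time is on standard time at UTC−12:00.
07:30 Otharn Standard Time + 12h = 19:30 UTC.
At the standard offset (UTC+07:30), 19:30 UTC + 7h30m = 03:00 Kesast Republic standard time (rolling into the next day, 18 March 2028).
Daylight saving runs 17 October 2027 – 16 April 2028; the standard-time date in Kesast Republic, 18 March 2028, is inside that window, so Kesast Republic is at UTC+08:30.
19:30 UTC + 8h30m = 04:00 Kesast Republic (rolling into the next day, 18 March 2028).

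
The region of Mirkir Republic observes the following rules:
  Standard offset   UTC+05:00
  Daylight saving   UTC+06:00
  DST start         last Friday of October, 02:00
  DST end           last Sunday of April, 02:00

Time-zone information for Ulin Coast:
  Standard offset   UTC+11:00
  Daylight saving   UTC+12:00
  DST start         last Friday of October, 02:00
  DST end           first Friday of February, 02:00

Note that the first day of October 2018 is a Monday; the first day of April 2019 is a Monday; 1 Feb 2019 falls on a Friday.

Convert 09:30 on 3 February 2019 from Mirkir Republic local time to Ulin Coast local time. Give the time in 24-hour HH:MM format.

14:30

1 October 2018 is a Monday, so Fridays fall on 5, 12, 19, 26; the last is October 26.
1 April 2019 is a Monday, so Sundays fall on 7, 14, 21, 28; the last is April 28.
3 February 2019 lies within the daylight-saving period (26 October 2018 – 28 April 2019), so Mirkir Republic is on daylight time, UTC+06:00.
09:30 Mirkir Republic − 6h = 03:30 UTC.
1 October 2018 is a Monday, so Fridays fall on 5, 12, 19, 26; the last is October 26.
1 February 2019 is a Friday, so the first Friday is February 1.
At the standard offset (UTC+11:00), 03:30 UTC + 11h = 14:30 Ulin Coast standard time.
Daylight saving runs 26 October 2018 – 1 February 2019; the standard-time date in Ulin Coast, 3 February 2019, is outside that window, so Ulin Coast is on standard time at UTC+11:00.
03:30 UTC + 11h = 14:30 Ulin Coast.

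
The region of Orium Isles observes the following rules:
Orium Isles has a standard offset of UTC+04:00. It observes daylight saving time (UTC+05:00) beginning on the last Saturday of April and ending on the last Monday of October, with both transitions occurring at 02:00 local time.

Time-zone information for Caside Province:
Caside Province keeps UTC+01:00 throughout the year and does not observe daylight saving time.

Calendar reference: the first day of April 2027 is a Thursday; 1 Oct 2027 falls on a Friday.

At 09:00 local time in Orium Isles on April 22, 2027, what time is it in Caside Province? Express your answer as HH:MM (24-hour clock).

06:00

1 April 2027 is a Thursday, so Saturdays fall on 3, 10, 17, 24; the last is April 24.
1 October 2027 is a Friday, so Mondays fall on 4, 11, 18, 25; the last is October 25.
Daylight saving runs 24 April – 25 October; April 22, 2027 is outside that window, so Orium Isles is on standard time at UTC+04:00.
09:00 Orium Isles − 4h = 05:00 UTC.
Caside Province stays on UTC+01:00 all year.
05:00 UTC + 1h = 06:00 Caside Province.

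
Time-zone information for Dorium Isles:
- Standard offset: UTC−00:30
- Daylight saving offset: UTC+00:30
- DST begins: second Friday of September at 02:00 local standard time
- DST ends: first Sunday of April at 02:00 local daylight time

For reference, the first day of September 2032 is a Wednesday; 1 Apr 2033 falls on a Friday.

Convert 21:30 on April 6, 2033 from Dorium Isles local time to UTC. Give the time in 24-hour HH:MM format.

1 September 2032 is a Wednesday, so the first Friday is September 3 and the second is September 10.
1 April 2033 is a Friday, so the first Sunday is April 3.
April 6, 2033 is outside the daylight-saving period (10 September 2032 – 3 April 2033), so Dorium Isles is on standard time, UTC−00:30.
21:30 local + 0h30m = 22:00 UTC.

22:00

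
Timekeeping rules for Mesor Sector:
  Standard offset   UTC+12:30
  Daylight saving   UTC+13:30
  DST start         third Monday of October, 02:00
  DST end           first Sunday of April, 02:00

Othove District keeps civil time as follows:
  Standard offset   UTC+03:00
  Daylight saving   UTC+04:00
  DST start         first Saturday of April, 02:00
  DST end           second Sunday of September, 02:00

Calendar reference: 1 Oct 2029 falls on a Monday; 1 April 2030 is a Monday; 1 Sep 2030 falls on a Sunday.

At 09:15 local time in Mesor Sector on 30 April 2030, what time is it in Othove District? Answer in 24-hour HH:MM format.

00:45

1 October 2029 is a Monday, so the first Monday is October 1 and the third is October 15.
1 April 2030 is a Monday, so the first Sunday is April 7.
Daylight saving runs 15 October 2029 – 7 April 2030; 30 April 2030 is outside that window, so Mesor Sector is on standard time at UTC+12:30.
09:15 Mesor Sector − 12h30m = 20:45 UTC (rolling into the previous day, 29 April 2030).
1 April 2030 is a Monday, so the first Saturday is April 6.
1 September 2030 is a Sunday, so the first Sunday is September 1 and the second is September 8.
At the standard offset (UTC+03:00), 20:45 UTC + 3h = 23:45 Othove District standard time.
Daylight saving runs 6 April – 8 September; the standard-time date in Othove District, 29 April 2030, is inside that window, so Othove District is at UTC+04:00.
20:45 UTC + 4h = 00:45 Othove District (rolling into the next day, 30 April 2030).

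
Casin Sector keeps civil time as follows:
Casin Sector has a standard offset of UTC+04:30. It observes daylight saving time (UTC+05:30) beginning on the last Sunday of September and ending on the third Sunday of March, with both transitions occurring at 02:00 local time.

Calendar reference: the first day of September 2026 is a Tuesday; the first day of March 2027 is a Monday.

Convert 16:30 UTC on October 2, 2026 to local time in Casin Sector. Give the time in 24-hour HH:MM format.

1 September 2026 is a Tuesday, so Sundays fall on 6, 13, 20, 27; the last is September 27.
1 March 2027 is a Monday, so the first Sunday is March 7 and the third is March 21.
At the standard offset (UTC+04:30), 16:30 UTC + 4h30m = 21:00 Casin Sector standard time.
The standard-time date in Casin Sector, October 2, 2026, lies within the daylight-saving period (27 September 2026 – 21 March 2027), so Casin Sector is on daylight time, UTC+05:30.
16:30 UTC + 5h30m = 22:00 local.

22:00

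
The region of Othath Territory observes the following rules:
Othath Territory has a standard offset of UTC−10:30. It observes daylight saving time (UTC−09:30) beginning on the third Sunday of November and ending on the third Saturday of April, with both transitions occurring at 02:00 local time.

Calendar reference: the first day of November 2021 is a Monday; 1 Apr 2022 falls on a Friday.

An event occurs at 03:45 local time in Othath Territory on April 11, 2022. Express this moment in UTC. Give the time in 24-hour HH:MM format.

1 November 2021 is a Monday, so the first Sunday is November 7 and the third is November 21.
1 April 2022 is a Friday, so the first Saturday is April 2 and the third is April 16.
April 11, 2022 falls between 21 November 2021 and 16 April 2022, so daylight saving is in effect and Othath Territory is at UTC−09:30.
03:45 local + 9h30m = 13:15 UTC.

13:15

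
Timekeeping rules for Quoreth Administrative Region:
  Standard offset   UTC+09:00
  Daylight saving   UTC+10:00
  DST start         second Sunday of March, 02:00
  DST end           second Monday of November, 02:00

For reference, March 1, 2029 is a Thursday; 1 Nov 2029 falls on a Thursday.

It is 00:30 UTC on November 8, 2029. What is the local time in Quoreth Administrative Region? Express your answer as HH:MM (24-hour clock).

1 March 2029 is a Thursday, so the first Sunday is March 4 and the second is March 11.
1 November 2029 is a Thursday, so the first Monday is November 5 and the second is November 12.
At the standard offset (UTC+09:00), 00:30 UTC + 9h = 09:30 Quoreth Administrative Region standard time.
The standard-time date in Quoreth Administrative Region, November 8, 2029, falls between 11 March and 12 November, so daylight saving is in effect and Quoreth Administrative Region is at UTC+10:00.
00:30 UTC + 10h = 10:30 local.

10:30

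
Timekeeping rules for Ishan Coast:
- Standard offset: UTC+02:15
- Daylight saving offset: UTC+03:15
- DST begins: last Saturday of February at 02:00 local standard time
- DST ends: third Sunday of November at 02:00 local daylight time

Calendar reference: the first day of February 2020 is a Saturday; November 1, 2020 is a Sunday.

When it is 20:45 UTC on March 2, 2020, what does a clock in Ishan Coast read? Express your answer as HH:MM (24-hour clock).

1 February 2020 is a Saturday, so Saturdays fall on 1, 8, 15, 22, 29; the last is February 29.
1 November 2020 is a Sunday, so the first Sunday is November 1 and the third is November 15.
At the standard offset (UTC+02:15), 20:45 UTC + 2h15m = 23:00 Ishan Coast standard time.
Daylight saving runs 29 February – 15 November; the standard-time date in Ishan Coast, March 2, 2020, is inside that window, so Ishan Coast is at UTC+03:15.
20:45 UTC + 3h15m = 00:00 local (rolling into the next day, 3 March 2020).

00:00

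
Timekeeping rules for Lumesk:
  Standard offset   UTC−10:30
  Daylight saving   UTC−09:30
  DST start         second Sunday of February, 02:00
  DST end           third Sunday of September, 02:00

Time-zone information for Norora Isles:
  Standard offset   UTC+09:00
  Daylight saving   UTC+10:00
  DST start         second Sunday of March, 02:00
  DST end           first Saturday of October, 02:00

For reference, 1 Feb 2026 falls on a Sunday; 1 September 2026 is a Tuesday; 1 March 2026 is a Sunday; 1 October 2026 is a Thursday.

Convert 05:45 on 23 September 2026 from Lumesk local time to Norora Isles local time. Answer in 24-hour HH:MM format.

1 February 2026 is a Sunday, so the first Sunday is February 1 and the second is February 8.
1 September 2026 is a Tuesday, so the first Sunday is September 6 and the third is September 20.
23 September 2026 does not fall between 8 February and 20 September, so daylight saving is not in effect and Lumesk is at UTC−10:30.
05:45 Lumesk + 10h30m = 16:15 UTC.
1 March 2026 is a Sunday, so the first Sunday is March 1 and the second is March 8.
1 October 2026 is a Thursday, so the first Saturday is October 3.
At the standard offset (UTC+09:00), 16:15 UTC + 9h = 01:15 Norora Isles standard time (rolling into the next day, 24 September 2026).
Daylight saving runs 8 March – 3 October; the standard-time date in Norora Isles, 24 September 2026, is inside that window, so Norora Isles is at UTC+10:00.
16:15 UTC + 10h = 02:15 Norora Isles (rolling into the next day, 24 September 2026).

02:15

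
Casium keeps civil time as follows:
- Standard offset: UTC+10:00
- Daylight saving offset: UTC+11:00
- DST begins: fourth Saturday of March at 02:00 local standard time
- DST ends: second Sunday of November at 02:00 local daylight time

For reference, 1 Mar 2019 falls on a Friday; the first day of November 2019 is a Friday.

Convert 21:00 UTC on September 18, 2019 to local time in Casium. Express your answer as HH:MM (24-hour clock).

1 March 2019 is a Friday, so the first Saturday is March 2 and the fourth is March 23.
1 November 2019 is a Friday, so the first Sunday is November 3 and the second is November 10.
At the standard offset (UTC+10:00), 21:00 UTC + 10h = 07:00 Casium standard time (rolling into the next day, 19 September 2019).
The standard-time date in Casium, September 19, 2019, lies within the daylight-saving period (23 March – 10 November), so Casium is on daylight time, UTC+11:00.
21:00 UTC + 11h = 08:00 local (rolling into the next day, 19 September 2019).

08:00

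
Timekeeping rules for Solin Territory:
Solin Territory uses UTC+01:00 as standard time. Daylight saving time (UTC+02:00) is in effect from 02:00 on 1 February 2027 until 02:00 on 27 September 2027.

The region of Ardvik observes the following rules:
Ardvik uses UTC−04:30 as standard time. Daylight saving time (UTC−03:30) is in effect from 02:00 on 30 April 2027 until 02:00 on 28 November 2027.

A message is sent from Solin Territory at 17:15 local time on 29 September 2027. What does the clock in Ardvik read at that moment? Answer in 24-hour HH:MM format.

12:45

Daylight saving runs 1 February – 27 September; 29 September 2027 is outside that window, so Solin Territory is on standard time at UTC+01:00.
17:15 Solin Territory − 1h = 16:15 UTC.
At the standard offset (UTC−04:30), 16:15 UTC − 4h30m = 11:45 Ardvik standard time.
The standard-time date in Ardvik, 29 September 2027, falls between 30 April and 28 November, so daylight saving is in effect and Ardvik is at UTC−03:30.
16:15 UTC − 3h30m = 12:45 Ardvik.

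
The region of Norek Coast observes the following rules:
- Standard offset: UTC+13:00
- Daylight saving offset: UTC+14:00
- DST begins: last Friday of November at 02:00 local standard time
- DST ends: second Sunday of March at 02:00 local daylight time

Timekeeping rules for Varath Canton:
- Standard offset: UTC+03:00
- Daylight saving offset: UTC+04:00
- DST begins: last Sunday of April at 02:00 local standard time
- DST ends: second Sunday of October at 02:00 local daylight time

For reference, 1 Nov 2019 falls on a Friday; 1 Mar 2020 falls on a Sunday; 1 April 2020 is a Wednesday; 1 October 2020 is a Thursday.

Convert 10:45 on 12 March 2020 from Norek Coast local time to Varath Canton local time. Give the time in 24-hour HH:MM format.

00:45

1 November 2019 is a Friday, so Fridays fall on 1, 8, 15, 22, 29; the last is November 29.
1 March 2020 is a Sunday, so the first Sunday is March 1 and the second is March 8.
12 March 2020 does not fall between 29 November 2019 and 8 March 2020, so daylight saving is not in effect and Norek Coast is at UTC+13:00.
10:45 Norek Coast − 13h = 21:45 UTC (rolling into the previous day, 11 March 2020).
1 April 2020 is a Wednesday, so Sundays fall on 5, 12, 19, 26; the last is April 26.
1 October 2020 is a Thursday, so the first Sunday is October 4 and the second is October 11.
At the standard offset (UTC+03:00), 21:45 UTC + 3h = 00:45 Varath Canton standard time (rolling into the next day, 12 March 2020).
The standard-time date in Varath Canton, 12 March 2020, is outside the daylight-saving period (26 April – 11 October), so Varath Canton is on standard time, UTC+03:00.
21:45 UTC + 3h = 00:45 Varath Canton (rolling into the next day, 12 March 2020).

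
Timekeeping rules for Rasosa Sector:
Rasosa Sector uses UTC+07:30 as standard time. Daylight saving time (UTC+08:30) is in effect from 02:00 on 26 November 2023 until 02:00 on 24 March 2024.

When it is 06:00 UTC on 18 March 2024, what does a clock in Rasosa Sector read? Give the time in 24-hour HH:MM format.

At the standard offset (UTC+07:30), 06:00 UTC + 7h30m = 13:30 Rasosa Sector standard time.
Daylight saving runs 26 November 2023 – 24 March 2024; the standard-time date in Rasosa Sector, 18 March 2024, is inside that window, so Rasosa Sector is at UTC+08:30.
06:00 UTC + 8h30m = 14:30 local.

14:30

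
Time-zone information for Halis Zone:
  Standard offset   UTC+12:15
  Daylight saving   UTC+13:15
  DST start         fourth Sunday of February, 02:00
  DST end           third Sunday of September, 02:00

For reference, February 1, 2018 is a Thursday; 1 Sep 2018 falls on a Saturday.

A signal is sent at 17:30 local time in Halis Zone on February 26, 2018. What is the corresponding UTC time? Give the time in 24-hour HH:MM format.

04:15

1 February 2018 is a Thursday, so the first Sunday is February 4 and the fourth is February 25.
1 September 2018 is a Saturday, so the first Sunday is September 2 and the third is September 16.
February 26, 2018 falls between 25 February and 16 September, so daylight saving is in effect and Halis Zone is at UTC+13:15.
17:30 local − 13h15m = 04:15 UTC.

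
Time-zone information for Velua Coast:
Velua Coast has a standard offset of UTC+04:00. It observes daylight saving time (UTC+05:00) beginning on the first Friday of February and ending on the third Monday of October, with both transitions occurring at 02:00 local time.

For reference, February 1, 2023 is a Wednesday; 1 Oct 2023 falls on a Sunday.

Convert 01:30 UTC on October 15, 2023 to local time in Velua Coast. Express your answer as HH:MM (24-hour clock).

1 February 2023 is a Wednesday, so the first Friday is February 3.
1 October 2023 is a Sunday, so the first Monday is October 2 and the third is October 16.
At the standard offset (UTC+04:00), 01:30 UTC + 4h = 05:30 Velua Coast standard time.
Daylight saving runs 3 February – 16 October; the standard-time date in Velua Coast, October 15, 2023, is inside that window, so Velua Coast is at UTC+05:00.
01:30 UTC + 5h = 06:30 local.

06:30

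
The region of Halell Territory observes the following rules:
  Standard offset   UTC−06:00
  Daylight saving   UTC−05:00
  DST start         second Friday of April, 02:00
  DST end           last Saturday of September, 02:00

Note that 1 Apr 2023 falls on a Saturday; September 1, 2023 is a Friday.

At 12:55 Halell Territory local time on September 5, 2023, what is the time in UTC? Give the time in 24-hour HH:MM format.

1 April 2023 is a Saturday, so the first Friday is April 7 and the second is April 14.
1 September 2023 is a Friday, so Saturdays fall on 2, 9, 16, 23, 30; the last is September 30.
September 5, 2023 lies within the daylight-saving period (14 April – 30 September), so Halell Territory is on daylight time, UTC−05:00.
12:55 local + 5h = 17:55 UTC.

17:55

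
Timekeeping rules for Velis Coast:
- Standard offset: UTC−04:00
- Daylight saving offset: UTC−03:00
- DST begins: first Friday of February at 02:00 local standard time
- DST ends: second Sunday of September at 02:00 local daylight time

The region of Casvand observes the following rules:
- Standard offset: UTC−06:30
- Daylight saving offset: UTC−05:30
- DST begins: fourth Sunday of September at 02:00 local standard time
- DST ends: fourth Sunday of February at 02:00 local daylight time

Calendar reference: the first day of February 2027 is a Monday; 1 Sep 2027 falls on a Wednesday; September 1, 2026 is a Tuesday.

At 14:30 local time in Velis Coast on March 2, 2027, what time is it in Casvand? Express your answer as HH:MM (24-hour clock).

11:00

1 February 2027 is a Monday, so the first Friday is February 5.
1 September 2027 is a Wednesday, so the first Sunday is September 5 and the second is September 12.
March 2, 2027 falls between 5 February and 12 September, so daylight saving is in effect and Velis Coast is at UTC−03:00.
14:30 Velis Coast + 3h = 17:30 UTC.
1 September 2026 is a Tuesday, so the first Sunday is September 6 and the fourth is September 27.
1 February 2027 is a Monday, so the first Sunday is February 7 and the fourth is February 28.
At the standard offset (UTC−06:30), 17:30 UTC − 6h30m = 11:00 Casvand standard time.
The standard-time date in Casvand, March 2, 2027, does not fall between 27 September 2026 and 28 February 2027, so daylight saving is not in effect and Casvand is at UTC−06:30.
17:30 UTC − 6h30m = 11:00 Casvand.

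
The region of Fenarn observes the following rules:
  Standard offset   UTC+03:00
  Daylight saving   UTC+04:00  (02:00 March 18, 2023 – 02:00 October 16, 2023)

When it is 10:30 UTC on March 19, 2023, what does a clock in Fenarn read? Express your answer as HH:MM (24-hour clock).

14:30

At the standard offset (UTC+03:00), 10:30 UTC + 3h = 13:30 Fenarn standard time.
The standard-time date in Fenarn, March 19, 2023, falls between 18 March and 16 October, so daylight saving is in effect and Fenarn is at UTC+04:00.
10:30 UTC + 4h = 14:30 local.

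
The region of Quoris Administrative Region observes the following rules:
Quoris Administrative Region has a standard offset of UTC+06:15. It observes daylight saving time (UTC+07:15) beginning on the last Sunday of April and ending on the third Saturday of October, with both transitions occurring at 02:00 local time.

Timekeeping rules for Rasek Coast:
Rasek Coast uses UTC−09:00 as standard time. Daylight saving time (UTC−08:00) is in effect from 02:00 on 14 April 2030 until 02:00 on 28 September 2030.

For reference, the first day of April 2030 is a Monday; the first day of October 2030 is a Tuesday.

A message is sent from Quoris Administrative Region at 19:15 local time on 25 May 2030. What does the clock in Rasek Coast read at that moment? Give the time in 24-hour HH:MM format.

04:00

1 April 2030 is a Monday, so Sundays fall on 7, 14, 21, 28; the last is April 28.
1 October 2030 is a Tuesday, so the first Saturday is October 5 and the third is October 19.
25 May 2030 falls between 28 April and 19 October, so daylight saving is in effect and Quoris Administrative Region is at UTC+07:15.
19:15 Quoris Administrative Region − 7h15m = 12:00 UTC.
At the standard offset (UTC−09:00), 12:00 UTC − 9h = 03:00 Rasek Coast standard time.
The standard-time date in Rasek Coast, 25 May 2030, falls between 14 April and 28 September, so daylight saving is in effect and Rasek Coast is at UTC−08:00.
12:00 UTC − 8h = 04:00 Rasek Coast.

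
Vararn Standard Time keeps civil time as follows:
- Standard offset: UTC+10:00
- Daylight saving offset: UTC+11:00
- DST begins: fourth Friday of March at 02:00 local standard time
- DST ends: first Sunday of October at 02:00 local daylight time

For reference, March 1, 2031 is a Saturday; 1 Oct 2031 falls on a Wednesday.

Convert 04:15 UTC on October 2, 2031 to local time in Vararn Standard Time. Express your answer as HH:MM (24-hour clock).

15:15

1 March 2031 is a Saturday, so the first Friday is March 7 and the fourth is March 28.
1 October 2031 is a Wednesday, so the first Sunday is October 5.
At the standard offset (UTC+10:00), 04:15 UTC + 10h = 14:15 Vararn Standard Time standard time.
The standard-time date in Vararn Standard Time, October 2, 2031, lies within the daylight-saving period (28 March – 5 October), so Vararn Standard Time is on daylight time, UTC+11:00.
04:15 UTC + 11h = 15:15 local.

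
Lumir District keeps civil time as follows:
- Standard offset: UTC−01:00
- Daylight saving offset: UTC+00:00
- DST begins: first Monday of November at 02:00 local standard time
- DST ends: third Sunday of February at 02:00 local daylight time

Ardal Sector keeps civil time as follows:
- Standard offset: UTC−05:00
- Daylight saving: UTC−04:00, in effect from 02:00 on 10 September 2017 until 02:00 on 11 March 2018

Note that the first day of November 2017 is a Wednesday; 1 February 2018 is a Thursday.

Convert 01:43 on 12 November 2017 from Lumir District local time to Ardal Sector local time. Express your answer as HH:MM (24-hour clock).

21:43

1 November 2017 is a Wednesday, so the first Monday is November 6.
1 February 2018 is a Thursday, so the first Sunday is February 4 and the third is February 18.
Daylight saving runs 6 November 2017 – 18 February 2018; 12 November 2017 is inside that window, so Lumir District is at UTC+00:00.
01:43 Lumir District − 0h = 01:43 UTC.
At the standard offset (UTC−05:00), 01:43 UTC − 5h = 20:43 Ardal Sector standard time (rolling into the previous day, 11 November 2017).
The standard-time date in Ardal Sector, 11 November 2017, falls between 10 September 2017 and 11 March 2018, so daylight saving is in effect and Ardal Sector is at UTC−04:00.
01:43 UTC − 4h = 21:43 Ardal Sector (rolling into the previous day, 11 November 2017).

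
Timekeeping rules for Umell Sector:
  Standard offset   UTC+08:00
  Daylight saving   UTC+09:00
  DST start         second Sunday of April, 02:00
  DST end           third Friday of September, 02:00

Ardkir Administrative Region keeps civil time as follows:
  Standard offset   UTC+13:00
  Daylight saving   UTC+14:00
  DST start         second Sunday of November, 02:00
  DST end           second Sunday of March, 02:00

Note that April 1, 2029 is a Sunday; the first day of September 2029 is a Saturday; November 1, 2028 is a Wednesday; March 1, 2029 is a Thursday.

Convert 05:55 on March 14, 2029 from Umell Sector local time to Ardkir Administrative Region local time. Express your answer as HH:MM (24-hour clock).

1 April 2029 is a Sunday, so the first Sunday is April 1 and the second is April 8.
1 September 2029 is a Saturday, so the first Friday is September 7 and the third is September 21.
March 14, 2029 is outside the daylight-saving period (8 April – 21 September), so Umell Sector is on standard time, UTC+08:00.
05:55 Umell Sector − 8h = 21:55 UTC (rolling into the previous day, 13 March 2029).
1 November 2028 is a Wednesday, so the first Sunday is November 5 and the second is November 12.
1 March 2029 is a Thursday, so the first Sunday is March 4 and the second is March 11.
At the standard offset (UTC+13:00), 21:55 UTC + 13h = 10:55 Ardkir Administrative Region standard time (rolling into the next day, 14 March 2029).
The standard-time date in Ardkir Administrative Region, March 14, 2029, does not fall between 12 November 2028 and 11 March 2029, so daylight saving is not in effect and Ardkir Administrative Region is at UTC+13:00.
21:55 UTC + 13h = 10:55 Ardkir Administrative Region (rolling into the next day, 14 March 2029).

10:55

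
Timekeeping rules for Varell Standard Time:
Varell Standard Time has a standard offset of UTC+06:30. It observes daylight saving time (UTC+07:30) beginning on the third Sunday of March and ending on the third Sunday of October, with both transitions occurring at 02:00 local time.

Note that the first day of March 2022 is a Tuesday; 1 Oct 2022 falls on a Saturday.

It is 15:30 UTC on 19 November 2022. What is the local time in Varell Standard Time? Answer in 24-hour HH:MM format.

22:00

1 March 2022 is a Tuesday, so the first Sunday is March 6 and the third is March 20.
1 October 2022 is a Saturday, so the first Sunday is October 2 and the third is October 16.
At the standard offset (UTC+06:30), 15:30 UTC + 6h30m = 22:00 Varell Standard Time standard time.
The standard-time date in Varell Standard Time, 19 November 2022, does not fall between 20 March and 16 October, so daylight saving is not in effect and Varell Standard Time is at UTC+06:30.
15:30 UTC + 6h30m = 22:00 local.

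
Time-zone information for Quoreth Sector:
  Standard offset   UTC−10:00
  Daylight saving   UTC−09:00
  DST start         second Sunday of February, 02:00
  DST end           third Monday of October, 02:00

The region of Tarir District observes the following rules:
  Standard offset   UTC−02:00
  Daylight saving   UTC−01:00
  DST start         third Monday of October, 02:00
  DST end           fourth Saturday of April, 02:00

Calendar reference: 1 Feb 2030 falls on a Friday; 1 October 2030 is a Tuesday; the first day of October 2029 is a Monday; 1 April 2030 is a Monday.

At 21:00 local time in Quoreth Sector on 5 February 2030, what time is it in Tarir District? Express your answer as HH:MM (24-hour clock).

06:00

1 February 2030 is a Friday, so the first Sunday is February 3 and the second is February 10.
1 October 2030 is a Tuesday, so the first Monday is October 7 and the third is October 21.
5 February 2030 is outside the daylight-saving period (10 February – 21 October), so Quoreth Sector is on standard time, UTC−10:00.
21:00 Quoreth Sector + 10h = 07:00 UTC (rolling into the next day, 6 February 2030).
1 October 2029 is a Monday, so the first Monday is October 1 and the third is October 15.
1 April 2030 is a Monday, so the first Saturday is April 6 and the fourth is April 27.
At the standard offset (UTC−02:00), 07:00 UTC − 2h = 05:00 Tarir District standard time.
Daylight saving runs 15 October 2029 – 27 April 2030; the standard-time date in Tarir District, 6 February 2030, is inside that window, so Tarir District is at UTC−01:00.
07:00 UTC − 1h = 06:00 Tarir District.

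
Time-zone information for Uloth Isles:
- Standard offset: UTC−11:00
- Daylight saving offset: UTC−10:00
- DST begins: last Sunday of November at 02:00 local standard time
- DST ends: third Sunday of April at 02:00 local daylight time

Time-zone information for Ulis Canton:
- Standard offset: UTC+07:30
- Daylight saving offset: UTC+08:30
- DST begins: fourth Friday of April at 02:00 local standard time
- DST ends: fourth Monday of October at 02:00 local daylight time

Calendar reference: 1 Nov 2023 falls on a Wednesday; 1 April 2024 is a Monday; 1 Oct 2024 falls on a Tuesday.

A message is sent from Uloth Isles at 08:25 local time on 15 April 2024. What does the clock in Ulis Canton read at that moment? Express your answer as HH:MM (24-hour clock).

1 November 2023 is a Wednesday, so Sundays fall on 5, 12, 19, 26; the last is November 26.
1 April 2024 is a Monday, so the first Sunday is April 7 and the third is April 21.
15 April 2024 lies within the daylight-saving period (26 November 2023 – 21 April 2024), so Uloth Isles is on daylight time, UTC−10:00.
08:25 Uloth Isles + 10h = 18:25 UTC.
1 April 2024 is a Monday, so the first Friday is April 5 and the fourth is April 26.
1 October 2024 is a Tuesday, so the first Monday is October 7 and the fourth is October 28.
At the standard offset (UTC+07:30), 18:25 UTC + 7h30m = 01:55 Ulis Canton standard time (rolling into the next day, 16 April 2024).
The standard-time date in Ulis Canton, 16 April 2024, does not fall between 26 April and 28 October, so daylight saving is not in effect and Ulis Canton is at UTC+07:30.
18:25 UTC + 7h30m = 01:55 Ulis Canton (rolling into the next day, 16 April 2024).

01:55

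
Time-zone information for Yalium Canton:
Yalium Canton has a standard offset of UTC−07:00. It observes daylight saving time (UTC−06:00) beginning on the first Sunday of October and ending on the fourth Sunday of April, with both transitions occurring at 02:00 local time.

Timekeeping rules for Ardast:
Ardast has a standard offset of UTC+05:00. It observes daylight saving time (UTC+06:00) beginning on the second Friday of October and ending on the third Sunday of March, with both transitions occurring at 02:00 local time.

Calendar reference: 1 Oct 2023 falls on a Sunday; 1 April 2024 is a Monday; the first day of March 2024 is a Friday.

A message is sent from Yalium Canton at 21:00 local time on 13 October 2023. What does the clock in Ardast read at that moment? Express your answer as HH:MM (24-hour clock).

1 October 2023 is a Sunday, so the first Sunday is October 1.
1 April 2024 is a Monday, so the first Sunday is April 7 and the fourth is April 28.
Daylight saving runs 1 October 2023 – 28 April 2024; 13 October 2023 is inside that window, so Yalium Canton is at UTC−06:00.
21:00 Yalium Canton + 6h = 03:00 UTC (rolling into the next day, 14 October 2023).
1 October 2023 is a Sunday, so the first Friday is October 6 and the second is October 13.
1 March 2024 is a Friday, so the first Sunday is March 3 and the third is March 17.
At the standard offset (UTC+05:00), 03:00 UTC + 5h = 08:00 Ardast standard time.
The standard-time date in Ardast, 14 October 2023, falls between 13 October 2023 and 17 March 2024, so daylight saving is in effect and Ardast is at UTC+06:00.
03:00 UTC + 6h = 09:00 Ardast.

09:00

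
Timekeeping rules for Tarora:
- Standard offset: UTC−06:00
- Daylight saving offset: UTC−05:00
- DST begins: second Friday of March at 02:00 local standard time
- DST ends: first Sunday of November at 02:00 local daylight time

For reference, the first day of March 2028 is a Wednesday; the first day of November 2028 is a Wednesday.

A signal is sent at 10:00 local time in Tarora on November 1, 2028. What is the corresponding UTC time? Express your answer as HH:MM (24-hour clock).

15:00

1 March 2028 is a Wednesday, so the first Friday is March 3 and the second is March 10.
1 November 2028 is a Wednesday, so the first Sunday is November 5.
November 1, 2028 falls between 10 March and 5 November, so daylight saving is in effect and Tarora is at UTC−05:00.
10:00 local + 5h = 15:00 UTC.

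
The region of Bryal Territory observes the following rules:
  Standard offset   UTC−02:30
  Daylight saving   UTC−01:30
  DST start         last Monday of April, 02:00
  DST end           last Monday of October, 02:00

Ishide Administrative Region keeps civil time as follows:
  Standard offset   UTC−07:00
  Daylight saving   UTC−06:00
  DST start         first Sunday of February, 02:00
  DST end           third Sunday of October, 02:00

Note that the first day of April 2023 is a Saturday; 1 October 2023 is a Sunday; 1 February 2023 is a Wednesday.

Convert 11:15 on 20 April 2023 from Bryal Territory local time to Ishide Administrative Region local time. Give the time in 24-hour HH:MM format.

07:45

1 April 2023 is a Saturday, so Mondays fall on 3, 10, 17, 24; the last is April 24.
1 October 2023 is a Sunday, so Mondays fall on 2, 9, 16, 23, 30; the last is October 30.
20 April 2023 does not fall between 24 April and 30 October, so daylight saving is not in effect and Bryal Territory is at UTC−02:30.
11:15 Bryal Territory + 2h30m = 13:45 UTC.
1 February 2023 is a Wednesday, so the first Sunday is February 5.
1 October 2023 is a Sunday, so the first Sunday is October 1 and the third is October 15.
At the standard offset (UTC−07:00), 13:45 UTC − 7h = 06:45 Ishide Administrative Region standard time.
The standard-time date in Ishide Administrative Region, 20 April 2023, falls between 5 February and 15 October, so daylight saving is in effect and Ishide Administrative Region is at UTC−06:00.
13:45 UTC − 6h = 07:45 Ishide Administrative Region.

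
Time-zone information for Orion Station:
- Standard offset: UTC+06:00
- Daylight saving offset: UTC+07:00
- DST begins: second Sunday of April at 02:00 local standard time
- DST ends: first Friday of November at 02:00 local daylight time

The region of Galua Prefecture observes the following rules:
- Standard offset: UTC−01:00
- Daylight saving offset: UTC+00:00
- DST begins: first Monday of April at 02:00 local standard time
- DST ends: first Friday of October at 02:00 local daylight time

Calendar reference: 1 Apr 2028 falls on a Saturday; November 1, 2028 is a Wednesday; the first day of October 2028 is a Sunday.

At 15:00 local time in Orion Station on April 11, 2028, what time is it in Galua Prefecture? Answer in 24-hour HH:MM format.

1 April 2028 is a Saturday, so the first Sunday is April 2 and the second is April 9.
1 November 2028 is a Wednesday, so the first Friday is November 3.
Daylight saving runs 9 April – 3 November; April 11, 2028 is inside that window, so Orion Station is at UTC+07:00.
15:00 Orion Station − 7h = 08:00 UTC.
1 April 2028 is a Saturday, so the first Monday is April 3.
1 October 2028 is a Sunday, so the first Friday is October 6.
At the standard offset (UTC−01:00), 08:00 UTC − 1h = 07:00 Galua Prefecture standard time.
The standard-time date in Galua Prefecture, April 11, 2028, lies within the daylight-saving period (3 April – 6 October), so Galua Prefecture is on daylight time, UTC+00:00.
08:00 UTC + 0h = 08:00 Galua Prefecture.

08:00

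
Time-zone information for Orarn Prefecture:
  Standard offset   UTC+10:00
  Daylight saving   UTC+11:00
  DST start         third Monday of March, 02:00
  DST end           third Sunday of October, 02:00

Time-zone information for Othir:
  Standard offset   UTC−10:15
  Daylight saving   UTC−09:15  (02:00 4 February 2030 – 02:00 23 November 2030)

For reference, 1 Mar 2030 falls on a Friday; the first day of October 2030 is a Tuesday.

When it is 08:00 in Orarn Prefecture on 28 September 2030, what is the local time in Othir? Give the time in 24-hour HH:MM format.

1 March 2030 is a Friday, so the first Monday is March 4 and the third is March 18.
1 October 2030 is a Tuesday, so the first Sunday is October 6 and the third is October 20.
Daylight saving runs 18 March – 20 October; 28 September 2030 is inside that window, so Orarn Prefecture is at UTC+11:00.
08:00 Orarn Prefecture − 11h = 21:00 UTC (rolling into the previous day, 27 September 2030).
At the standard offset (UTC−10:15), 21:00 UTC − 10h15m = 10:45 Othir standard time.
The standard-time date in Othir, 27 September 2030, falls between 4 February and 23 November, so daylight saving is in effect and Othir is at UTC−09:15.
21:00 UTC − 9h15m = 11:45 Othir.

11:45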